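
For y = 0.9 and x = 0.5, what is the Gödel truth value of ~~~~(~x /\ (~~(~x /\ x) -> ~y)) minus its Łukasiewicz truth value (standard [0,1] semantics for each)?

-0.50

Gödel evaluation:
  ~x: Gödel ¬ of 0.5 = 0 (operand ≠ 0)
  ~x: Gödel ¬ of 0.5 = 0 (operand ≠ 0)
  (~x /\ x) = min(0, 0.5) = 0
  ~(~x /\ x): Gödel ¬ of 0 = 1 (operand is 0)
  ~~(~x /\ x): Gödel ¬ of 1 = 0 (operand ≠ 0)
  ~y: Gödel ¬ of 0.9 = 0 (operand ≠ 0)
  (~~(~x /\ x) -> ~y): 0 ≤ 0, so result = 1
  (~x /\ (~~(~x /\ x) -> ~y)) = min(0, 1) = 0
  ~(~x /\ (~~(~x /\ x) -> ~y)): Gödel ¬ of 0 = 1 (operand is 0)
  ~~(~x /\ (~~(~x /\ x) -> ~y)): Gödel ¬ of 1 = 0 (operand ≠ 0)
  ~~~(~x /\ (~~(~x /\ x) -> ~y)): Gödel ¬ of 0 = 1 (operand is 0)
  ~~~~(~x /\ (~~(~x /\ x) -> ~y)): Gödel ¬ of 1 = 0 (operand ≠ 0)
  Gödel value = 0
Łukasiewicz evaluation:
  ~x: Łukasiewicz ¬ gives 1 − 0.5 = 0.5
  ~x: Łukasiewicz ¬ gives 1 − 0.5 = 0.5
  (~x /\ x) = min(0.5, 0.5) = 0.5
  ~(~x /\ x): Łukasiewicz ¬ gives 1 − 0.5 = 0.5
  ~~(~x /\ x): Łukasiewicz ¬ gives 1 − 0.5 = 0.5
  ~y: Łukasiewicz ¬ gives 1 − 0.9 = 0.1
  (~~(~x /\ x) -> ~y): min(1, 1 − 0.5 + 0.1) = 0.6
  (~x /\ (~~(~x /\ x) -> ~y)) = min(0.5, 0.6) = 0.5
  ~(~x /\ (~~(~x /\ x) -> ~y)): Łukasiewicz ¬ gives 1 − 0.5 = 0.5
  ~~(~x /\ (~~(~x /\ x) -> ~y)): Łukasiewicz ¬ gives 1 − 0.5 = 0.5
  ~~~(~x /\ (~~(~x /\ x) -> ~y)): Łukasiewicz ¬ gives 1 − 0.5 = 0.5
  ~~~~(~x /\ (~~(~x /\ x) -> ~y)): Łukasiewicz ¬ gives 1 − 0.5 = 0.5
  Łukasiewicz value = 0.5
Difference: 0 − 0.5 = -0.50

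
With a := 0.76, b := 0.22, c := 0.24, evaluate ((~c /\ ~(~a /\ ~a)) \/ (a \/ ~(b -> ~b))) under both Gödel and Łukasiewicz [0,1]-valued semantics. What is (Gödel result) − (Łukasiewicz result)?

Gödel evaluation:
  ~c: Gödel ¬ of 0.24 = 0 (operand ≠ 0)
  ~a: Gödel ¬ of 0.76 = 0 (operand ≠ 0)
  ~a: Gödel ¬ of 0.76 = 0 (operand ≠ 0)
  (~a /\ ~a) = min(0, 0) = 0
  ~(~a /\ ~a): Gödel ¬ of 0 = 1 (operand is 0)
  (~c /\ ~(~a /\ ~a)) = min(0, 1) = 0
  ~b: Gödel ¬ of 0.22 = 0 (operand ≠ 0)
  (b -> ~b): 0.22 > 0, so result = 0
  ~(b -> ~b): Gödel ¬ of 0 = 1 (operand is 0)
  (a \/ ~(b -> ~b)) = max(0.76, 1) = 1
  ((~c /\ ~(~a /\ ~a)) \/ (a \/ ~(b -> ~b))) = max(0, 1) = 1
  Gödel value = 1
Łukasiewicz evaluation:
  ~c: Łukasiewicz ¬ gives 1 − 0.24 = 0.76
  ~a: Łukasiewicz ¬ gives 1 − 0.76 = 0.24
  ~a: Łukasiewicz ¬ gives 1 − 0.76 = 0.24
  (~a /\ ~a) = min(0.24, 0.24) = 0.24
  ~(~a /\ ~a): Łukasiewicz ¬ gives 1 − 0.24 = 0.76
  (~c /\ ~(~a /\ ~a)) = min(0.76, 0.76) = 0.76
  ~b: Łukasiewicz ¬ gives 1 − 0.22 = 0.78
  (b -> ~b): min(1, 1 − 0.22 + 0.78) = 1
  ~(b -> ~b): Łukasiewicz ¬ gives 1 − 1 = 0
  (a \/ ~(b -> ~b)) = max(0.76, 0) = 0.76
  ((~c /\ ~(~a /\ ~a)) \/ (a \/ ~(b -> ~b))) = max(0.76, 0.76) = 0.76
  Łukasiewicz value = 0.76
Difference: 1 − 0.76 = 0.24

0.24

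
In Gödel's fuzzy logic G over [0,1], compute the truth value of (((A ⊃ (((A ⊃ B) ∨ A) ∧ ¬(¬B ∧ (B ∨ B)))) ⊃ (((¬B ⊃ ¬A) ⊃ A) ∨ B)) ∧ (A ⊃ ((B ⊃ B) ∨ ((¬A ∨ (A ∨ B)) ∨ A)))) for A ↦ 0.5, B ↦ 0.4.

0.50

(A ⊃ B): 0.5 > 0.4, so result = 0.4
((A ⊃ B) ∨ A) = max(0.4, 0.5) = 0.5
¬B: Gödel ¬ of 0.4 = 0 (operand ≠ 0)
(B ∨ B) = max(0.4, 0.4) = 0.4
(¬B ∧ (B ∨ B)) = min(0, 0.4) = 0
¬(¬B ∧ (B ∨ B)): Gödel ¬ of 0 = 1 (operand is 0)
(((A ⊃ B) ∨ A) ∧ ¬(¬B ∧ (B ∨ B))) = min(0.5, 1) = 0.5
(A ⊃ (((A ⊃ B) ∨ A) ∧ ¬(¬B ∧ (B ∨ B)))): 0.5 ≤ 0.5, so result = 1
¬B: Gödel ¬ of 0.4 = 0 (operand ≠ 0)
¬A: Gödel ¬ of 0.5 = 0 (operand ≠ 0)
(¬B ⊃ ¬A): 0 ≤ 0, so result = 1
((¬B ⊃ ¬A) ⊃ A): 1 > 0.5, so result = 0.5
(((¬B ⊃ ¬A) ⊃ A) ∨ B) = max(0.5, 0.4) = 0.5
((A ⊃ (((A ⊃ B) ∨ A) ∧ ¬(¬B ∧ (B ∨ B)))) ⊃ (((¬B ⊃ ¬A) ⊃ A) ∨ B)): 1 > 0.5, so result = 0.5
(B ⊃ B): 0.4 ≤ 0.4, so result = 1
¬A: Gödel ¬ of 0.5 = 0 (operand ≠ 0)
(A ∨ B) = max(0.5, 0.4) = 0.5
(¬A ∨ (A ∨ B)) = max(0, 0.5) = 0.5
((¬A ∨ (A ∨ B)) ∨ A) = max(0.5, 0.5) = 0.5
((B ⊃ B) ∨ ((¬A ∨ (A ∨ B)) ∨ A)) = max(1, 0.5) = 1
(A ⊃ ((B ⊃ B) ∨ ((¬A ∨ (A ∨ B)) ∨ A))): 0.5 ≤ 1, so result = 1
(((A ⊃ (((A ⊃ B) ∨ A) ∧ ¬(¬B ∧ (B ∨ B)))) ⊃ (((¬B ⊃ ¬A) ⊃ A) ∨ B)) ∧ (A ⊃ ((B ⊃ B) ∨ ((¬A ∨ (A ∨ B)) ∨ A)))) = min(0.5, 1) = 0.5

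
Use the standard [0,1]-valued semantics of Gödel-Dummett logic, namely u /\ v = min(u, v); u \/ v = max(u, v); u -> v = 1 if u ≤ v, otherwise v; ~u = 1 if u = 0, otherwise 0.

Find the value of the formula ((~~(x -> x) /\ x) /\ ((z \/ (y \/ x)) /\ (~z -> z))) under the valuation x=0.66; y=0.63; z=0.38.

0.66

(x -> x): 0.66 ≤ 0.66, so result = 1
~(x -> x): Gödel ¬ of 1 = 0 (operand ≠ 0)
~~(x -> x): Gödel ¬ of 0 = 1 (operand is 0)
(~~(x -> x) /\ x) = min(1, 0.66) = 0.66
(y \/ x) = max(0.63, 0.66) = 0.66
(z \/ (y \/ x)) = max(0.38, 0.66) = 0.66
~z: Gödel ¬ of 0.38 = 0 (operand ≠ 0)
(~z -> z): 0 ≤ 0.38, so result = 1
((z \/ (y \/ x)) /\ (~z -> z)) = min(0.66, 1) = 0.66
((~~(x -> x) /\ x) /\ ((z \/ (y \/ x)) /\ (~z -> z))) = min(0.66, 0.66) = 0.66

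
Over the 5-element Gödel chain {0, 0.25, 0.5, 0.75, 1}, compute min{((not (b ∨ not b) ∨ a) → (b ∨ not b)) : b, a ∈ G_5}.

The minimum is attained at b = 0.25, a = 0.5:
  not b: Gödel ¬ of 0.25 = 0 (operand ≠ 0)
  (b ∨ not b) = max(0.25, 0) = 0.25
  not (b ∨ not b): Gödel ¬ of 0.25 = 0 (operand ≠ 0)
  (not (b ∨ not b) ∨ a) = max(0, 0.5) = 0.5
  not b: Gödel ¬ of 0.25 = 0 (operand ≠ 0)
  (b ∨ not b) = max(0.25, 0) = 0.25
  ((not (b ∨ not b) ∨ a) → (b ∨ not b)): 0.5 > 0.25, so result = 0.25
Checking all 25 assignments confirms none give a value below 0.25.

0.25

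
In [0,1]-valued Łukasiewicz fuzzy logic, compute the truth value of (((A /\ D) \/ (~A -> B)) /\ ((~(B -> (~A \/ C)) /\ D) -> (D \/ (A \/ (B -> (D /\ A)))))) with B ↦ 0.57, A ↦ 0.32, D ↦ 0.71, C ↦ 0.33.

0.89

(A /\ D) = min(0.32, 0.71) = 0.32
~A: Łukasiewicz ¬ gives 1 − 0.32 = 0.68
(~A -> B): min(1, 1 − 0.68 + 0.57) = 0.89
((A /\ D) \/ (~A -> B)) = max(0.32, 0.89) = 0.89
~A: Łukasiewicz ¬ gives 1 − 0.32 = 0.68
(~A \/ C) = max(0.68, 0.33) = 0.68
(B -> (~A \/ C)): min(1, 1 − 0.57 + 0.68) = 1
~(B -> (~A \/ C)): Łukasiewicz ¬ gives 1 − 1 = 0
(~(B -> (~A \/ C)) /\ D) = min(0, 0.71) = 0
(D /\ A) = min(0.71, 0.32) = 0.32
(B -> (D /\ A)): min(1, 1 − 0.57 + 0.32) = 0.75
(A \/ (B -> (D /\ A))) = max(0.32, 0.75) = 0.75
(D \/ (A \/ (B -> (D /\ A)))) = max(0.71, 0.75) = 0.75
((~(B -> (~A \/ C)) /\ D) -> (D \/ (A \/ (B -> (D /\ A))))): min(1, 1 − 0 + 0.75) = 1
(((A /\ D) \/ (~A -> B)) /\ ((~(B -> (~A \/ C)) /\ D) -> (D \/ (A \/ (B -> (D /\ A)))))) = min(0.89, 1) = 0.89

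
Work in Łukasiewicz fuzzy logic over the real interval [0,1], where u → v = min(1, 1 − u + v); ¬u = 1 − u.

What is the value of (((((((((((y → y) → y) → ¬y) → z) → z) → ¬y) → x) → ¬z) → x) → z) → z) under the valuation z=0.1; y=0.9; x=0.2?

0.20

(y → y): min(1, 1 − 0.9 + 0.9) = 1
((y → y) → y): min(1, 1 − 1 + 0.9) = 0.9
¬y: Łukasiewicz ¬ gives 1 − 0.9 = 0.1
(((y → y) → y) → ¬y): min(1, 1 − 0.9 + 0.1) = 0.2
((((y → y) → y) → ¬y) → z): min(1, 1 − 0.2 + 0.1) = 0.9
(((((y → y) → y) → ¬y) → z) → z): min(1, 1 − 0.9 + 0.1) = 0.2
¬y: Łukasiewicz ¬ gives 1 − 0.9 = 0.1
((((((y → y) → y) → ¬y) → z) → z) → ¬y): min(1, 1 − 0.2 + 0.1) = 0.9
(((((((y → y) → y) → ¬y) → z) → z) → ¬y) → x): min(1, 1 − 0.9 + 0.2) = 0.3
¬z: Łukasiewicz ¬ gives 1 − 0.1 = 0.9
((((((((y → y) → y) → ¬y) → z) → z) → ¬y) → x) → ¬z): min(1, 1 − 0.3 + 0.9) = 1
(((((((((y → y) → y) → ¬y) → z) → z) → ¬y) → x) → ¬z) → x): min(1, 1 − 1 + 0.2) = 0.2
((((((((((y → y) → y) → ¬y) → z) → z) → ¬y) → x) → ¬z) → x) → z): min(1, 1 − 0.2 + 0.1) = 0.9
(((((((((((y → y) → y) → ¬y) → z) → z) → ¬y) → x) → ¬z) → x) → z) → z): min(1, 1 − 0.9 + 0.1) = 0.2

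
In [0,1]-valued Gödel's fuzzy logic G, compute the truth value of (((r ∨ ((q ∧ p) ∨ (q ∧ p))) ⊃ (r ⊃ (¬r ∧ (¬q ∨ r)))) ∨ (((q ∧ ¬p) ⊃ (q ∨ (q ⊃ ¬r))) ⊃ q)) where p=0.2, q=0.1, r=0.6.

0.10

(q ∧ p) = min(0.1, 0.2) = 0.1
(q ∧ p) = min(0.1, 0.2) = 0.1
((q ∧ p) ∨ (q ∧ p)) = max(0.1, 0.1) = 0.1
(r ∨ ((q ∧ p) ∨ (q ∧ p))) = max(0.6, 0.1) = 0.6
¬r: Gödel ¬ of 0.6 = 0 (operand ≠ 0)
¬q: Gödel ¬ of 0.1 = 0 (operand ≠ 0)
(¬q ∨ r) = max(0, 0.6) = 0.6
(¬r ∧ (¬q ∨ r)) = min(0, 0.6) = 0
(r ⊃ (¬r ∧ (¬q ∨ r))): 0.6 > 0, so result = 0
((r ∨ ((q ∧ p) ∨ (q ∧ p))) ⊃ (r ⊃ (¬r ∧ (¬q ∨ r)))): 0.6 > 0, so result = 0
¬p: Gödel ¬ of 0.2 = 0 (operand ≠ 0)
(q ∧ ¬p) = min(0.1, 0) = 0
¬r: Gödel ¬ of 0.6 = 0 (operand ≠ 0)
(q ⊃ ¬r): 0.1 > 0, so result = 0
(q ∨ (q ⊃ ¬r)) = max(0.1, 0) = 0.1
((q ∧ ¬p) ⊃ (q ∨ (q ⊃ ¬r))): 0 ≤ 0.1, so result = 1
(((q ∧ ¬p) ⊃ (q ∨ (q ⊃ ¬r))) ⊃ q): 1 > 0.1, so result = 0.1
(((r ∨ ((q ∧ p) ∨ (q ∧ p))) ⊃ (r ⊃ (¬r ∧ (¬q ∨ r)))) ∨ (((q ∧ ¬p) ⊃ (q ∨ (q ⊃ ¬r))) ⊃ q)) = max(0, 0.1) = 0.1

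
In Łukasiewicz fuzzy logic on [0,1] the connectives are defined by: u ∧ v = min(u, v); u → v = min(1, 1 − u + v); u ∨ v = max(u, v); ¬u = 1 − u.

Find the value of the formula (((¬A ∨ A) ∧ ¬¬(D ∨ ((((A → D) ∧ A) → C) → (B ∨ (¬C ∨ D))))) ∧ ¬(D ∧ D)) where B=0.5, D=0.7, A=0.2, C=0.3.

¬A: Łukasiewicz ¬ gives 1 − 0.2 = 0.8
(¬A ∨ A) = max(0.8, 0.2) = 0.8
(A → D): min(1, 1 − 0.2 + 0.7) = 1
((A → D) ∧ A) = min(1, 0.2) = 0.2
(((A → D) ∧ A) → C): min(1, 1 − 0.2 + 0.3) = 1
¬C: Łukasiewicz ¬ gives 1 − 0.3 = 0.7
(¬C ∨ D) = max(0.7, 0.7) = 0.7
(B ∨ (¬C ∨ D)) = max(0.5, 0.7) = 0.7
((((A → D) ∧ A) → C) → (B ∨ (¬C ∨ D))): min(1, 1 − 1 + 0.7) = 0.7
(D ∨ ((((A → D) ∧ A) → C) → (B ∨ (¬C ∨ D)))) = max(0.7, 0.7) = 0.7
¬(D ∨ ((((A → D) ∧ A) → C) → (B ∨ (¬C ∨ D)))): Łukasiewicz ¬ gives 1 − 0.7 = 0.3
¬¬(D ∨ ((((A → D) ∧ A) → C) → (B ∨ (¬C ∨ D)))): Łukasiewicz ¬ gives 1 − 0.3 = 0.7
((¬A ∨ A) ∧ ¬¬(D ∨ ((((A → D) ∧ A) → C) → (B ∨ (¬C ∨ D))))) = min(0.8, 0.7) = 0.7
(D ∧ D) = min(0.7, 0.7) = 0.7
¬(D ∧ D): Łukasiewicz ¬ gives 1 − 0.7 = 0.3
(((¬A ∨ A) ∧ ¬¬(D ∨ ((((A → D) ∧ A) → C) → (B ∨ (¬C ∨ D))))) ∧ ¬(D ∧ D)) = min(0.7, 0.3) = 0.3

0.30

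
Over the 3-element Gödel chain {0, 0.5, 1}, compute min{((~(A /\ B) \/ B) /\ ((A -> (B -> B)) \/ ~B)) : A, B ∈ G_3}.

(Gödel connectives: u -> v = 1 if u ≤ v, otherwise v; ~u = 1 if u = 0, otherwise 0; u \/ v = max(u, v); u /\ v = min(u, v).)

0.50

The minimum is attained at A = 0.5, B = 0.5:
  (A /\ B) = min(0.5, 0.5) = 0.5
  ~(A /\ B): Gödel ¬ of 0.5 = 0 (operand ≠ 0)
  (~(A /\ B) \/ B) = max(0, 0.5) = 0.5
  (B -> B): 0.5 ≤ 0.5, so result = 1
  (A -> (B -> B)): 0.5 ≤ 1, so result = 1
  ~B: Gödel ¬ of 0.5 = 0 (operand ≠ 0)
  ((A -> (B -> B)) \/ ~B) = max(1, 0) = 1
  ((~(A /\ B) \/ B) /\ ((A -> (B -> B)) \/ ~B)) = min(0.5, 1) = 0.5
Checking all 9 assignments confirms none give a value below 0.50.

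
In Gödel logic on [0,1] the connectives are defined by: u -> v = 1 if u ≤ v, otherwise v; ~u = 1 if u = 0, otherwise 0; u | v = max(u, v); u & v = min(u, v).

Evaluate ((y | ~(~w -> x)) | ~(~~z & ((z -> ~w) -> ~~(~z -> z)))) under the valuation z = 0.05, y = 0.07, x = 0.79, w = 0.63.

~w: Gödel ¬ of 0.63 = 0 (operand ≠ 0)
(~w -> x): 0 ≤ 0.79, so result = 1
~(~w -> x): Gödel ¬ of 1 = 0 (operand ≠ 0)
(y | ~(~w -> x)) = max(0.07, 0) = 0.07
~z: Gödel ¬ of 0.05 = 0 (operand ≠ 0)
~~z: Gödel ¬ of 0 = 1 (operand is 0)
~w: Gödel ¬ of 0.63 = 0 (operand ≠ 0)
(z -> ~w): 0.05 > 0, so result = 0
~z: Gödel ¬ of 0.05 = 0 (operand ≠ 0)
(~z -> z): 0 ≤ 0.05, so result = 1
~(~z -> z): Gödel ¬ of 1 = 0 (operand ≠ 0)
~~(~z -> z): Gödel ¬ of 0 = 1 (operand is 0)
((z -> ~w) -> ~~(~z -> z)): 0 ≤ 1, so result = 1
(~~z & ((z -> ~w) -> ~~(~z -> z))) = min(1, 1) = 1
~(~~z & ((z -> ~w) -> ~~(~z -> z))): Gödel ¬ of 1 = 0 (operand ≠ 0)
((y | ~(~w -> x)) | ~(~~z & ((z -> ~w) -> ~~(~z -> z)))) = max(0.07, 0) = 0.07

0.07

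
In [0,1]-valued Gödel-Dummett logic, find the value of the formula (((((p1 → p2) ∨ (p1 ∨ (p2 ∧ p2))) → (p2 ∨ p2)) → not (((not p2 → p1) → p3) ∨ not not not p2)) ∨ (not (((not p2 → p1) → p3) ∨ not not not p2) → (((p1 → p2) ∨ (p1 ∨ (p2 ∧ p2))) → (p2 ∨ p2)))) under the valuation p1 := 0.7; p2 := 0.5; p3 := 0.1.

(p1 → p2): 0.7 > 0.5, so result = 0.5
(p2 ∧ p2) = min(0.5, 0.5) = 0.5
(p1 ∨ (p2 ∧ p2)) = max(0.7, 0.5) = 0.7
((p1 → p2) ∨ (p1 ∨ (p2 ∧ p2))) = max(0.5, 0.7) = 0.7
(p2 ∨ p2) = max(0.5, 0.5) = 0.5
(((p1 → p2) ∨ (p1 ∨ (p2 ∧ p2))) → (p2 ∨ p2)): 0.7 > 0.5, so result = 0.5
not p2: Gödel ¬ of 0.5 = 0 (operand ≠ 0)
(not p2 → p1): 0 ≤ 0.7, so result = 1
((not p2 → p1) → p3): 1 > 0.1, so result = 0.1
not p2: Gödel ¬ of 0.5 = 0 (operand ≠ 0)
not not p2: Gödel ¬ of 0 = 1 (operand is 0)
not not not p2: Gödel ¬ of 1 = 0 (operand ≠ 0)
(((not p2 → p1) → p3) ∨ not not not p2) = max(0.1, 0) = 0.1
not (((not p2 → p1) → p3) ∨ not not not p2): Gödel ¬ of 0.1 = 0 (operand ≠ 0)
((((p1 → p2) ∨ (p1 ∨ (p2 ∧ p2))) → (p2 ∨ p2)) → not (((not p2 → p1) → p3) ∨ not not not p2)): 0.5 > 0, so result = 0
not p2: Gödel ¬ of 0.5 = 0 (operand ≠ 0)
(not p2 → p1): 0 ≤ 0.7, so result = 1
((not p2 → p1) → p3): 1 > 0.1, so result = 0.1
not p2: Gödel ¬ of 0.5 = 0 (operand ≠ 0)
not not p2: Gödel ¬ of 0 = 1 (operand is 0)
not not not p2: Gödel ¬ of 1 = 0 (operand ≠ 0)
(((not p2 → p1) → p3) ∨ not not not p2) = max(0.1, 0) = 0.1
not (((not p2 → p1) → p3) ∨ not not not p2): Gödel ¬ of 0.1 = 0 (operand ≠ 0)
(p1 → p2): 0.7 > 0.5, so result = 0.5
(p2 ∧ p2) = min(0.5, 0.5) = 0.5
(p1 ∨ (p2 ∧ p2)) = max(0.7, 0.5) = 0.7
((p1 → p2) ∨ (p1 ∨ (p2 ∧ p2))) = max(0.5, 0.7) = 0.7
(p2 ∨ p2) = max(0.5, 0.5) = 0.5
(((p1 → p2) ∨ (p1 ∨ (p2 ∧ p2))) → (p2 ∨ p2)): 0.7 > 0.5, so result = 0.5
(not (((not p2 → p1) → p3) ∨ not not not p2) → (((p1 → p2) ∨ (p1 ∨ (p2 ∧ p2))) → (p2 ∨ p2))): 0 ≤ 0.5, so result = 1
(((((p1 → p2) ∨ (p1 ∨ (p2 ∧ p2))) → (p2 ∨ p2)) → not (((not p2 → p1) → p3) ∨ not not not p2)) ∨ (not (((not p2 → p1) → p3) ∨ not not not p2) → (((p1 → p2) ∨ (p1 ∨ (p2 ∧ p2))) → (p2 ∨ p2)))) = max(0, 1) = 1

1.00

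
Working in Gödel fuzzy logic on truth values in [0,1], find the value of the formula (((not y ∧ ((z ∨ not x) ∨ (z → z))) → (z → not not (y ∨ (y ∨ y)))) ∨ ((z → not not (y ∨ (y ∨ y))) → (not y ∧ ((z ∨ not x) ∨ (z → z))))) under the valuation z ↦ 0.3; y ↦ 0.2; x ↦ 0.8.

not y: Gödel ¬ of 0.2 = 0 (operand ≠ 0)
not x: Gödel ¬ of 0.8 = 0 (operand ≠ 0)
(z ∨ not x) = max(0.3, 0) = 0.3
(z → z): 0.3 ≤ 0.3, so result = 1
((z ∨ not x) ∨ (z → z)) = max(0.3, 1) = 1
(not y ∧ ((z ∨ not x) ∨ (z → z))) = min(0, 1) = 0
(y ∨ y) = max(0.2, 0.2) = 0.2
(y ∨ (y ∨ y)) = max(0.2, 0.2) = 0.2
not (y ∨ (y ∨ y)): Gödel ¬ of 0.2 = 0 (operand ≠ 0)
not not (y ∨ (y ∨ y)): Gödel ¬ of 0 = 1 (operand is 0)
(z → not not (y ∨ (y ∨ y))): 0.3 ≤ 1, so result = 1
((not y ∧ ((z ∨ not x) ∨ (z → z))) → (z → not not (y ∨ (y ∨ y)))): 0 ≤ 1, so result = 1
(y ∨ y) = max(0.2, 0.2) = 0.2
(y ∨ (y ∨ y)) = max(0.2, 0.2) = 0.2
not (y ∨ (y ∨ y)): Gödel ¬ of 0.2 = 0 (operand ≠ 0)
not not (y ∨ (y ∨ y)): Gödel ¬ of 0 = 1 (operand is 0)
(z → not not (y ∨ (y ∨ y))): 0.3 ≤ 1, so result = 1
not y: Gödel ¬ of 0.2 = 0 (operand ≠ 0)
not x: Gödel ¬ of 0.8 = 0 (operand ≠ 0)
(z ∨ not x) = max(0.3, 0) = 0.3
(z → z): 0.3 ≤ 0.3, so result = 1
((z ∨ not x) ∨ (z → z)) = max(0.3, 1) = 1
(not y ∧ ((z ∨ not x) ∨ (z → z))) = min(0, 1) = 0
((z → not not (y ∨ (y ∨ y))) → (not y ∧ ((z ∨ not x) ∨ (z → z)))): 1 > 0, so result = 0
(((not y ∧ ((z ∨ not x) ∨ (z → z))) → (z → not not (y ∨ (y ∨ y)))) ∨ ((z → not not (y ∨ (y ∨ y))) → (not y ∧ ((z ∨ not x) ∨ (z → z))))) = max(1, 0) = 1

1.00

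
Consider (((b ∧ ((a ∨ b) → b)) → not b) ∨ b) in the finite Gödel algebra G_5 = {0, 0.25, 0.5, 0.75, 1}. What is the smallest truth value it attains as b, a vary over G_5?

The minimum is attained at b = 0.25, a = 0:
  (a ∨ b) = max(0, 0.25) = 0.25
  ((a ∨ b) → b): 0.25 ≤ 0.25, so result = 1
  (b ∧ ((a ∨ b) → b)) = min(0.25, 1) = 0.25
  not b: Gödel ¬ of 0.25 = 0 (operand ≠ 0)
  ((b ∧ ((a ∨ b) → b)) → not b): 0.25 > 0, so result = 0
  (((b ∧ ((a ∨ b) → b)) → not b) ∨ b) = max(0, 0.25) = 0.25
Checking all 25 assignments confirms none give a value below 0.25.

0.25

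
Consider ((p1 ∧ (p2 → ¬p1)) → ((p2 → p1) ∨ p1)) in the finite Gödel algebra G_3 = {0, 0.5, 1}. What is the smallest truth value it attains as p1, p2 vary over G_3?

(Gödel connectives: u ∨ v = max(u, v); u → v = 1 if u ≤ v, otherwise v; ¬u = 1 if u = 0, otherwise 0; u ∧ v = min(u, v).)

Every assignment gives 1. For instance at p1 = 0, p2 = 0:
  ¬p1: Gödel ¬ of 0 = 1 (operand is 0)
  (p2 → ¬p1): 0 ≤ 1, so result = 1
  (p1 ∧ (p2 → ¬p1)) = min(0, 1) = 0
  (p2 → p1): 0 ≤ 0, so result = 1
  ((p2 → p1) ∨ p1) = max(1, 0) = 1
  ((p1 ∧ (p2 → ¬p1)) → ((p2 → p1) ∨ p1)): 0 ≤ 1, so result = 1
All 9 assignments give value 1 — the formula is a G_3-tautology.

1.00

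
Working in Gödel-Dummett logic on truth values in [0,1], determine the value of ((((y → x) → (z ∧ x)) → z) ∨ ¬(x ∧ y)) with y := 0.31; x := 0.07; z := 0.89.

(y → x): 0.31 > 0.07, so result = 0.07
(z ∧ x) = min(0.89, 0.07) = 0.07
((y → x) → (z ∧ x)): 0.07 ≤ 0.07, so result = 1
(((y → x) → (z ∧ x)) → z): 1 > 0.89, so result = 0.89
(x ∧ y) = min(0.07, 0.31) = 0.07
¬(x ∧ y): Gödel ¬ of 0.07 = 0 (operand ≠ 0)
((((y → x) → (z ∧ x)) → z) ∨ ¬(x ∧ y)) = max(0.89, 0) = 0.89

0.89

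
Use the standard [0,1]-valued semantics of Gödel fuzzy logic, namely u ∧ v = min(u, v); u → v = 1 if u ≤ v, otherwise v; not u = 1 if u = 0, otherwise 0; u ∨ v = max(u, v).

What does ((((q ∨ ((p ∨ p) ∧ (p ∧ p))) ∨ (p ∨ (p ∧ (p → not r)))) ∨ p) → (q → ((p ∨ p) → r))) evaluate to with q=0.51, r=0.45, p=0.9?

(p ∨ p) = max(0.9, 0.9) = 0.9
(p ∧ p) = min(0.9, 0.9) = 0.9
((p ∨ p) ∧ (p ∧ p)) = min(0.9, 0.9) = 0.9
(q ∨ ((p ∨ p) ∧ (p ∧ p))) = max(0.51, 0.9) = 0.9
not r: Gödel ¬ of 0.45 = 0 (operand ≠ 0)
(p → not r): 0.9 > 0, so result = 0
(p ∧ (p → not r)) = min(0.9, 0) = 0
(p ∨ (p ∧ (p → not r))) = max(0.9, 0) = 0.9
((q ∨ ((p ∨ p) ∧ (p ∧ p))) ∨ (p ∨ (p ∧ (p → not r)))) = max(0.9, 0.9) = 0.9
(((q ∨ ((p ∨ p) ∧ (p ∧ p))) ∨ (p ∨ (p ∧ (p → not r)))) ∨ p) = max(0.9, 0.9) = 0.9
(p ∨ p) = max(0.9, 0.9) = 0.9
((p ∨ p) → r): 0.9 > 0.45, so result = 0.45
(q → ((p ∨ p) → r)): 0.51 > 0.45, so result = 0.45
((((q ∨ ((p ∨ p) ∧ (p ∧ p))) ∨ (p ∨ (p ∧ (p → not r)))) ∨ p) → (q → ((p ∨ p) → r))): 0.9 > 0.45, so result = 0.45

0.45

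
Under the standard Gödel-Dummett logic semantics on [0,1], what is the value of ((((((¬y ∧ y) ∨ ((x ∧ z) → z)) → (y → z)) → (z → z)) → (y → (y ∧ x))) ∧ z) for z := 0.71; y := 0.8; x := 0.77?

0.71

¬y: Gödel ¬ of 0.8 = 0 (operand ≠ 0)
(¬y ∧ y) = min(0, 0.8) = 0
(x ∧ z) = min(0.77, 0.71) = 0.71
((x ∧ z) → z): 0.71 ≤ 0.71, so result = 1
((¬y ∧ y) ∨ ((x ∧ z) → z)) = max(0, 1) = 1
(y → z): 0.8 > 0.71, so result = 0.71
(((¬y ∧ y) ∨ ((x ∧ z) → z)) → (y → z)): 1 > 0.71, so result = 0.71
(z → z): 0.71 ≤ 0.71, so result = 1
((((¬y ∧ y) ∨ ((x ∧ z) → z)) → (y → z)) → (z → z)): 0.71 ≤ 1, so result = 1
(y ∧ x) = min(0.8, 0.77) = 0.77
(y → (y ∧ x)): 0.8 > 0.77, so result = 0.77
(((((¬y ∧ y) ∨ ((x ∧ z) → z)) → (y → z)) → (z → z)) → (y → (y ∧ x))): 1 > 0.77, so result = 0.77
((((((¬y ∧ y) ∨ ((x ∧ z) → z)) → (y → z)) → (z → z)) → (y → (y ∧ x))) ∧ z) = min(0.77, 0.71) = 0.71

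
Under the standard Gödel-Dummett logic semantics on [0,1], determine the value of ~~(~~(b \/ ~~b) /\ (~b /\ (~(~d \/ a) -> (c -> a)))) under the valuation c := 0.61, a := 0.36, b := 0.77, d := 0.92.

~b: Gödel ¬ of 0.77 = 0 (operand ≠ 0)
~~b: Gödel ¬ of 0 = 1 (operand is 0)
(b \/ ~~b) = max(0.77, 1) = 1
~(b \/ ~~b): Gödel ¬ of 1 = 0 (operand ≠ 0)
~~(b \/ ~~b): Gödel ¬ of 0 = 1 (operand is 0)
~b: Gödel ¬ of 0.77 = 0 (operand ≠ 0)
~d: Gödel ¬ of 0.92 = 0 (operand ≠ 0)
(~d \/ a) = max(0, 0.36) = 0.36
~(~d \/ a): Gödel ¬ of 0.36 = 0 (operand ≠ 0)
(c -> a): 0.61 > 0.36, so result = 0.36
(~(~d \/ a) -> (c -> a)): 0 ≤ 0.36, so result = 1
(~b /\ (~(~d \/ a) -> (c -> a))) = min(0, 1) = 0
(~~(b \/ ~~b) /\ (~b /\ (~(~d \/ a) -> (c -> a)))) = min(1, 0) = 0
~(~~(b \/ ~~b) /\ (~b /\ (~(~d \/ a) -> (c -> a)))): Gödel ¬ of 0 = 1 (operand is 0)
~~(~~(b \/ ~~b) /\ (~b /\ (~(~d \/ a) -> (c -> a)))): Gödel ¬ of 1 = 0 (operand ≠ 0)

0.00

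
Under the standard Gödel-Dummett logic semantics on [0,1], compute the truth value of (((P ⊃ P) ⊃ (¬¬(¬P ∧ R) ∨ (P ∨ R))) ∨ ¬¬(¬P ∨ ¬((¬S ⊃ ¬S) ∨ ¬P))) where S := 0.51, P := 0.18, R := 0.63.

0.63

(P ⊃ P): 0.18 ≤ 0.18, so result = 1
¬P: Gödel ¬ of 0.18 = 0 (operand ≠ 0)
(¬P ∧ R) = min(0, 0.63) = 0
¬(¬P ∧ R): Gödel ¬ of 0 = 1 (operand is 0)
¬¬(¬P ∧ R): Gödel ¬ of 1 = 0 (operand ≠ 0)
(P ∨ R) = max(0.18, 0.63) = 0.63
(¬¬(¬P ∧ R) ∨ (P ∨ R)) = max(0, 0.63) = 0.63
((P ⊃ P) ⊃ (¬¬(¬P ∧ R) ∨ (P ∨ R))): 1 > 0.63, so result = 0.63
¬P: Gödel ¬ of 0.18 = 0 (operand ≠ 0)
¬S: Gödel ¬ of 0.51 = 0 (operand ≠ 0)
¬S: Gödel ¬ of 0.51 = 0 (operand ≠ 0)
(¬S ⊃ ¬S): 0 ≤ 0, so result = 1
¬P: Gödel ¬ of 0.18 = 0 (operand ≠ 0)
((¬S ⊃ ¬S) ∨ ¬P) = max(1, 0) = 1
¬((¬S ⊃ ¬S) ∨ ¬P): Gödel ¬ of 1 = 0 (operand ≠ 0)
(¬P ∨ ¬((¬S ⊃ ¬S) ∨ ¬P)) = max(0, 0) = 0
¬(¬P ∨ ¬((¬S ⊃ ¬S) ∨ ¬P)): Gödel ¬ of 0 = 1 (operand is 0)
¬¬(¬P ∨ ¬((¬S ⊃ ¬S) ∨ ¬P)): Gödel ¬ of 1 = 0 (operand ≠ 0)
(((P ⊃ P) ⊃ (¬¬(¬P ∧ R) ∨ (P ∨ R))) ∨ ¬¬(¬P ∨ ¬((¬S ⊃ ¬S) ∨ ¬P))) = max(0.63, 0) = 0.63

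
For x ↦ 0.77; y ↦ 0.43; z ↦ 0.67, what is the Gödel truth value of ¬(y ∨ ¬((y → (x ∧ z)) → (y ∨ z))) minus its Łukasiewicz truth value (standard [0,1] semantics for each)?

-0.57

Gödel evaluation:
  (x ∧ z) = min(0.77, 0.67) = 0.67
  (y → (x ∧ z)): 0.43 ≤ 0.67, so result = 1
  (y ∨ z) = max(0.43, 0.67) = 0.67
  ((y → (x ∧ z)) → (y ∨ z)): 1 > 0.67, so result = 0.67
  ¬((y → (x ∧ z)) → (y ∨ z)): Gödel ¬ of 0.67 = 0 (operand ≠ 0)
  (y ∨ ¬((y → (x ∧ z)) → (y ∨ z))) = max(0.43, 0) = 0.43
  ¬(y ∨ ¬((y → (x ∧ z)) → (y ∨ z))): Gödel ¬ of 0.43 = 0 (operand ≠ 0)
  Gödel value = 0
Łukasiewicz evaluation:
  (x ∧ z) = min(0.77, 0.67) = 0.67
  (y → (x ∧ z)): min(1, 1 − 0.43 + 0.67) = 1
  (y ∨ z) = max(0.43, 0.67) = 0.67
  ((y → (x ∧ z)) → (y ∨ z)): min(1, 1 − 1 + 0.67) = 0.67
  ¬((y → (x ∧ z)) → (y ∨ z)): Łukasiewicz ¬ gives 1 − 0.67 = 0.33
  (y ∨ ¬((y → (x ∧ z)) → (y ∨ z))) = max(0.43, 0.33) = 0.43
  ¬(y ∨ ¬((y → (x ∧ z)) → (y ∨ z))): Łukasiewicz ¬ gives 1 − 0.43 = 0.57
  Łukasiewicz value = 0.57
Difference: 0 − 0.57 = -0.57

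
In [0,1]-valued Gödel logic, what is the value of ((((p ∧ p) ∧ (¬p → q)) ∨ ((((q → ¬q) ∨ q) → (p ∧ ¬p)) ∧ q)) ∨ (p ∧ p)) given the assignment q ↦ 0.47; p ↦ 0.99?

0.99

(p ∧ p) = min(0.99, 0.99) = 0.99
¬p: Gödel ¬ of 0.99 = 0 (operand ≠ 0)
(¬p → q): 0 ≤ 0.47, so result = 1
((p ∧ p) ∧ (¬p → q)) = min(0.99, 1) = 0.99
¬q: Gödel ¬ of 0.47 = 0 (operand ≠ 0)
(q → ¬q): 0.47 > 0, so result = 0
((q → ¬q) ∨ q) = max(0, 0.47) = 0.47
¬p: Gödel ¬ of 0.99 = 0 (operand ≠ 0)
(p ∧ ¬p) = min(0.99, 0) = 0
(((q → ¬q) ∨ q) → (p ∧ ¬p)): 0.47 > 0, so result = 0
((((q → ¬q) ∨ q) → (p ∧ ¬p)) ∧ q) = min(0, 0.47) = 0
(((p ∧ p) ∧ (¬p → q)) ∨ ((((q → ¬q) ∨ q) → (p ∧ ¬p)) ∧ q)) = max(0.99, 0) = 0.99
(p ∧ p) = min(0.99, 0.99) = 0.99
((((p ∧ p) ∧ (¬p → q)) ∨ ((((q → ¬q) ∨ q) → (p ∧ ¬p)) ∧ q)) ∨ (p ∧ p)) = max(0.99, 0.99) = 0.99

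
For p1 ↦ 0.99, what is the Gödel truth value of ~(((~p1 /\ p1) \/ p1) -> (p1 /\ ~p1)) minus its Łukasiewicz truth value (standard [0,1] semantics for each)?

Gödel evaluation:
  ~p1: Gödel ¬ of 0.99 = 0 (operand ≠ 0)
  (~p1 /\ p1) = min(0, 0.99) = 0
  ((~p1 /\ p1) \/ p1) = max(0, 0.99) = 0.99
  ~p1: Gödel ¬ of 0.99 = 0 (operand ≠ 0)
  (p1 /\ ~p1) = min(0.99, 0) = 0
  (((~p1 /\ p1) \/ p1) -> (p1 /\ ~p1)): 0.99 > 0, so result = 0
  ~(((~p1 /\ p1) \/ p1) -> (p1 /\ ~p1)): Gödel ¬ of 0 = 1 (operand is 0)
  Gödel value = 1
Łukasiewicz evaluation:
  ~p1: Łukasiewicz ¬ gives 1 − 0.99 = 0.01
  (~p1 /\ p1) = min(0.01, 0.99) = 0.01
  ((~p1 /\ p1) \/ p1) = max(0.01, 0.99) = 0.99
  ~p1: Łukasiewicz ¬ gives 1 − 0.99 = 0.01
  (p1 /\ ~p1) = min(0.99, 0.01) = 0.01
  (((~p1 /\ p1) \/ p1) -> (p1 /\ ~p1)): min(1, 1 − 0.99 + 0.01) = 0.02
  ~(((~p1 /\ p1) \/ p1) -> (p1 /\ ~p1)): Łukasiewicz ¬ gives 1 − 0.02 = 0.98
  Łukasiewicz value = 0.98
Difference: 1 − 0.98 = 0.02

0.02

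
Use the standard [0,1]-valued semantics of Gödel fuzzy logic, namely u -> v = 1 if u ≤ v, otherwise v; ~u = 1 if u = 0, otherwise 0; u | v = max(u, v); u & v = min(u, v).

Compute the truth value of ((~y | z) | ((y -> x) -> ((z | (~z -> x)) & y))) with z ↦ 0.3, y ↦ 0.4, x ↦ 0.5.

~y: Gödel ¬ of 0.4 = 0 (operand ≠ 0)
(~y | z) = max(0, 0.3) = 0.3
(y -> x): 0.4 ≤ 0.5, so result = 1
~z: Gödel ¬ of 0.3 = 0 (operand ≠ 0)
(~z -> x): 0 ≤ 0.5, so result = 1
(z | (~z -> x)) = max(0.3, 1) = 1
((z | (~z -> x)) & y) = min(1, 0.4) = 0.4
((y -> x) -> ((z | (~z -> x)) & y)): 1 > 0.4, so result = 0.4
((~y | z) | ((y -> x) -> ((z | (~z -> x)) & y))) = max(0.3, 0.4) = 0.4

0.40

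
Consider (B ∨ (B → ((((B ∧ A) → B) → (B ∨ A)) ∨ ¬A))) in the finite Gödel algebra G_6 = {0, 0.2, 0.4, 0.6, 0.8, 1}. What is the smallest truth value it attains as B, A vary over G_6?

Every assignment gives 1. For instance at B = 0, A = 0:
  (B ∧ A) = min(0, 0) = 0
  ((B ∧ A) → B): 0 ≤ 0, so result = 1
  (B ∨ A) = max(0, 0) = 0
  (((B ∧ A) → B) → (B ∨ A)): 1 > 0, so result = 0
  ¬A: Gödel ¬ of 0 = 1 (operand is 0)
  ((((B ∧ A) → B) → (B ∨ A)) ∨ ¬A) = max(0, 1) = 1
  (B → ((((B ∧ A) → B) → (B ∨ A)) ∨ ¬A)): 0 ≤ 1, so result = 1
  (B ∨ (B → ((((B ∧ A) → B) → (B ∨ A)) ∨ ¬A))) = max(0, 1) = 1
All 36 assignments give value 1 — the formula is a G_6-tautology.

1.00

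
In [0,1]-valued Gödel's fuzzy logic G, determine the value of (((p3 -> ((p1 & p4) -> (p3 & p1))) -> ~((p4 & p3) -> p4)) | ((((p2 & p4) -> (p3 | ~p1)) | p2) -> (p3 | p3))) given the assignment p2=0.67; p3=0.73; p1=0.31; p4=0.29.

0.73

(p1 & p4) = min(0.31, 0.29) = 0.29
(p3 & p1) = min(0.73, 0.31) = 0.31
((p1 & p4) -> (p3 & p1)): 0.29 ≤ 0.31, so result = 1
(p3 -> ((p1 & p4) -> (p3 & p1))): 0.73 ≤ 1, so result = 1
(p4 & p3) = min(0.29, 0.73) = 0.29
((p4 & p3) -> p4): 0.29 ≤ 0.29, so result = 1
~((p4 & p3) -> p4): Gödel ¬ of 1 = 0 (operand ≠ 0)
((p3 -> ((p1 & p4) -> (p3 & p1))) -> ~((p4 & p3) -> p4)): 1 > 0, so result = 0
(p2 & p4) = min(0.67, 0.29) = 0.29
~p1: Gödel ¬ of 0.31 = 0 (operand ≠ 0)
(p3 | ~p1) = max(0.73, 0) = 0.73
((p2 & p4) -> (p3 | ~p1)): 0.29 ≤ 0.73, so result = 1
(((p2 & p4) -> (p3 | ~p1)) | p2) = max(1, 0.67) = 1
(p3 | p3) = max(0.73, 0.73) = 0.73
((((p2 & p4) -> (p3 | ~p1)) | p2) -> (p3 | p3)): 1 > 0.73, so result = 0.73
(((p3 -> ((p1 & p4) -> (p3 & p1))) -> ~((p4 & p3) -> p4)) | ((((p2 & p4) -> (p3 | ~p1)) | p2) -> (p3 | p3))) = max(0, 0.73) = 0.73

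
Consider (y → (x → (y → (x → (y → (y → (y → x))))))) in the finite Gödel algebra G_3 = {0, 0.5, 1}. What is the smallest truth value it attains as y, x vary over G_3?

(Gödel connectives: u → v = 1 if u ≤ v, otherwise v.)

Every assignment gives 1. For instance at y = 0, x = 0:
  (y → x): 0 ≤ 0, so result = 1
  (y → (y → x)): 0 ≤ 1, so result = 1
  (y → (y → (y → x))): 0 ≤ 1, so result = 1
  (x → (y → (y → (y → x)))): 0 ≤ 1, so result = 1
  (y → (x → (y → (y → (y → x))))): 0 ≤ 1, so result = 1
  (x → (y → (x → (y → (y → (y → x)))))): 0 ≤ 1, so result = 1
  (y → (x → (y → (x → (y → (y → (y → x))))))): 0 ≤ 1, so result = 1
All 9 assignments give value 1 — the formula is a G_3-tautology.

1.00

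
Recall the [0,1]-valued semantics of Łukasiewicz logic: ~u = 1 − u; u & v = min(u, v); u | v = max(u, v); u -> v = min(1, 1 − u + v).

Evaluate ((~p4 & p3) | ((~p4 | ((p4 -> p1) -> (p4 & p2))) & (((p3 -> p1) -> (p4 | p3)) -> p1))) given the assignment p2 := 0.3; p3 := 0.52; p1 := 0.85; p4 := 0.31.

~p4: Łukasiewicz ¬ gives 1 − 0.31 = 0.69
(~p4 & p3) = min(0.69, 0.52) = 0.52
~p4: Łukasiewicz ¬ gives 1 − 0.31 = 0.69
(p4 -> p1): min(1, 1 − 0.31 + 0.85) = 1
(p4 & p2) = min(0.31, 0.3) = 0.3
((p4 -> p1) -> (p4 & p2)): min(1, 1 − 1 + 0.3) = 0.3
(~p4 | ((p4 -> p1) -> (p4 & p2))) = max(0.69, 0.3) = 0.69
(p3 -> p1): min(1, 1 − 0.52 + 0.85) = 1
(p4 | p3) = max(0.31, 0.52) = 0.52
((p3 -> p1) -> (p4 | p3)): min(1, 1 − 1 + 0.52) = 0.52
(((p3 -> p1) -> (p4 | p3)) -> p1): min(1, 1 − 0.52 + 0.85) = 1
((~p4 | ((p4 -> p1) -> (p4 & p2))) & (((p3 -> p1) -> (p4 | p3)) -> p1)) = min(0.69, 1) = 0.69
((~p4 & p3) | ((~p4 | ((p4 -> p1) -> (p4 & p2))) & (((p3 -> p1) -> (p4 | p3)) -> p1))) = max(0.52, 0.69) = 0.69

0.69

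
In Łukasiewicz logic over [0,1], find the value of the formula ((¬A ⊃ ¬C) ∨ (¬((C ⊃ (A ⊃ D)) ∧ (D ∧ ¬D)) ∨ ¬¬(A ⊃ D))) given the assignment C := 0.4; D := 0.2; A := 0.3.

¬A: Łukasiewicz ¬ gives 1 − 0.3 = 0.7
¬C: Łukasiewicz ¬ gives 1 − 0.4 = 0.6
(¬A ⊃ ¬C): min(1, 1 − 0.7 + 0.6) = 0.9
(A ⊃ D): min(1, 1 − 0.3 + 0.2) = 0.9
(C ⊃ (A ⊃ D)): min(1, 1 − 0.4 + 0.9) = 1
¬D: Łukasiewicz ¬ gives 1 − 0.2 = 0.8
(D ∧ ¬D) = min(0.2, 0.8) = 0.2
((C ⊃ (A ⊃ D)) ∧ (D ∧ ¬D)) = min(1, 0.2) = 0.2
¬((C ⊃ (A ⊃ D)) ∧ (D ∧ ¬D)): Łukasiewicz ¬ gives 1 − 0.2 = 0.8
(A ⊃ D): min(1, 1 − 0.3 + 0.2) = 0.9
¬(A ⊃ D): Łukasiewicz ¬ gives 1 − 0.9 = 0.1
¬¬(A ⊃ D): Łukasiewicz ¬ gives 1 − 0.1 = 0.9
(¬((C ⊃ (A ⊃ D)) ∧ (D ∧ ¬D)) ∨ ¬¬(A ⊃ D)) = max(0.8, 0.9) = 0.9
((¬A ⊃ ¬C) ∨ (¬((C ⊃ (A ⊃ D)) ∧ (D ∧ ¬D)) ∨ ¬¬(A ⊃ D))) = max(0.9, 0.9) = 0.9

0.90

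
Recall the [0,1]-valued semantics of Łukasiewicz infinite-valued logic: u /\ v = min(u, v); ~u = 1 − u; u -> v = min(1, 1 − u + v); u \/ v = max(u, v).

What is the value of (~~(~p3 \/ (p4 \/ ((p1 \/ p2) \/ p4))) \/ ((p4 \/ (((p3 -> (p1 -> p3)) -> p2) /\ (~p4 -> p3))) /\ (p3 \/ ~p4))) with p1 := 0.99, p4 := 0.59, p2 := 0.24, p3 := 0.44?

~p3: Łukasiewicz ¬ gives 1 − 0.44 = 0.56
(p1 \/ p2) = max(0.99, 0.24) = 0.99
((p1 \/ p2) \/ p4) = max(0.99, 0.59) = 0.99
(p4 \/ ((p1 \/ p2) \/ p4)) = max(0.59, 0.99) = 0.99
(~p3 \/ (p4 \/ ((p1 \/ p2) \/ p4))) = max(0.56, 0.99) = 0.99
~(~p3 \/ (p4 \/ ((p1 \/ p2) \/ p4))): Łukasiewicz ¬ gives 1 − 0.99 = 0.01
~~(~p3 \/ (p4 \/ ((p1 \/ p2) \/ p4))): Łukasiewicz ¬ gives 1 − 0.01 = 0.99
(p1 -> p3): min(1, 1 − 0.99 + 0.44) = 0.45
(p3 -> (p1 -> p3)): min(1, 1 − 0.44 + 0.45) = 1
((p3 -> (p1 -> p3)) -> p2): min(1, 1 − 1 + 0.24) = 0.24
~p4: Łukasiewicz ¬ gives 1 − 0.59 = 0.41
(~p4 -> p3): min(1, 1 − 0.41 + 0.44) = 1
(((p3 -> (p1 -> p3)) -> p2) /\ (~p4 -> p3)) = min(0.24, 1) = 0.24
(p4 \/ (((p3 -> (p1 -> p3)) -> p2) /\ (~p4 -> p3))) = max(0.59, 0.24) = 0.59
~p4: Łukasiewicz ¬ gives 1 − 0.59 = 0.41
(p3 \/ ~p4) = max(0.44, 0.41) = 0.44
((p4 \/ (((p3 -> (p1 -> p3)) -> p2) /\ (~p4 -> p3))) /\ (p3 \/ ~p4)) = min(0.59, 0.44) = 0.44
(~~(~p3 \/ (p4 \/ ((p1 \/ p2) \/ p4))) \/ ((p4 \/ (((p3 -> (p1 -> p3)) -> p2) /\ (~p4 -> p3))) /\ (p3 \/ ~p4))) = max(0.99, 0.44) = 0.99

0.99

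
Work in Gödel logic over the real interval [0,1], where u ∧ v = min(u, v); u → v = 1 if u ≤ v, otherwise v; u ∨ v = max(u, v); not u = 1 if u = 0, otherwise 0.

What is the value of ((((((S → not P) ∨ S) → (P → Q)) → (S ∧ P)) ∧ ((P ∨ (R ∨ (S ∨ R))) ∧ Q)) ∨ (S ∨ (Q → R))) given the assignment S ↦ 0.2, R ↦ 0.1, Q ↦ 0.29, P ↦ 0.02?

not P: Gödel ¬ of 0.02 = 0 (operand ≠ 0)
(S → not P): 0.2 > 0, so result = 0
((S → not P) ∨ S) = max(0, 0.2) = 0.2
(P → Q): 0.02 ≤ 0.29, so result = 1
(((S → not P) ∨ S) → (P → Q)): 0.2 ≤ 1, so result = 1
(S ∧ P) = min(0.2, 0.02) = 0.02
((((S → not P) ∨ S) → (P → Q)) → (S ∧ P)): 1 > 0.02, so result = 0.02
(S ∨ R) = max(0.2, 0.1) = 0.2
(R ∨ (S ∨ R)) = max(0.1, 0.2) = 0.2
(P ∨ (R ∨ (S ∨ R))) = max(0.02, 0.2) = 0.2
((P ∨ (R ∨ (S ∨ R))) ∧ Q) = min(0.2, 0.29) = 0.2
(((((S → not P) ∨ S) → (P → Q)) → (S ∧ P)) ∧ ((P ∨ (R ∨ (S ∨ R))) ∧ Q)) = min(0.02, 0.2) = 0.02
(Q → R): 0.29 > 0.1, so result = 0.1
(S ∨ (Q → R)) = max(0.2, 0.1) = 0.2
((((((S → not P) ∨ S) → (P → Q)) → (S ∧ P)) ∧ ((P ∨ (R ∨ (S ∨ R))) ∧ Q)) ∨ (S ∨ (Q → R))) = max(0.02, 0.2) = 0.2

0.20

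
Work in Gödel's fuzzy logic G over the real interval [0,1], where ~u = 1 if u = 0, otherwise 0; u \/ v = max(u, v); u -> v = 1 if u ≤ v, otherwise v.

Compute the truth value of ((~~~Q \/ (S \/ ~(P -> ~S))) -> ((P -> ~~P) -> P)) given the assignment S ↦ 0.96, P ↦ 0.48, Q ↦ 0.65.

~Q: Gödel ¬ of 0.65 = 0 (operand ≠ 0)
~~Q: Gödel ¬ of 0 = 1 (operand is 0)
~~~Q: Gödel ¬ of 1 = 0 (operand ≠ 0)
~S: Gödel ¬ of 0.96 = 0 (operand ≠ 0)
(P -> ~S): 0.48 > 0, so result = 0
~(P -> ~S): Gödel ¬ of 0 = 1 (operand is 0)
(S \/ ~(P -> ~S)) = max(0.96, 1) = 1
(~~~Q \/ (S \/ ~(P -> ~S))) = max(0, 1) = 1
~P: Gödel ¬ of 0.48 = 0 (operand ≠ 0)
~~P: Gödel ¬ of 0 = 1 (operand is 0)
(P -> ~~P): 0.48 ≤ 1, so result = 1
((P -> ~~P) -> P): 1 > 0.48, so result = 0.48
((~~~Q \/ (S \/ ~(P -> ~S))) -> ((P -> ~~P) -> P)): 1 > 0.48, so result = 0.48

0.48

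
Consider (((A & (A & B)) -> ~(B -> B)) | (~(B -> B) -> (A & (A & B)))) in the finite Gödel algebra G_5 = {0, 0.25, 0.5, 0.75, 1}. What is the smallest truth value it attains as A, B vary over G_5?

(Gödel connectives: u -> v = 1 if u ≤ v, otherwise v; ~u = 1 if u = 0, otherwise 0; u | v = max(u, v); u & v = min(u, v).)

Every assignment gives 1. For instance at A = 0, B = 0:
  (A & B) = min(0, 0) = 0
  (A & (A & B)) = min(0, 0) = 0
  (B -> B): 0 ≤ 0, so result = 1
  ~(B -> B): Gödel ¬ of 1 = 0 (operand ≠ 0)
  ((A & (A & B)) -> ~(B -> B)): 0 ≤ 0, so result = 1
  (B -> B): 0 ≤ 0, so result = 1
  ~(B -> B): Gödel ¬ of 1 = 0 (operand ≠ 0)
  (A & B) = min(0, 0) = 0
  (A & (A & B)) = min(0, 0) = 0
  (~(B -> B) -> (A & (A & B))): 0 ≤ 0, so result = 1
  (((A & (A & B)) -> ~(B -> B)) | (~(B -> B) -> (A & (A & B)))) = max(1, 1) = 1
All 25 assignments give value 1 — the formula is a G_5-tautology.

1.00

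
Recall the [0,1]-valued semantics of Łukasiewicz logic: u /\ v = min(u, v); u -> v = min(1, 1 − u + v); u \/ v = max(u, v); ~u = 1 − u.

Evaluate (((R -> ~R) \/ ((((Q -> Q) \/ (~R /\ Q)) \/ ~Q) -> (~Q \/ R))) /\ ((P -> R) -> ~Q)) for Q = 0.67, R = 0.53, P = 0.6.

0.40

~R: Łukasiewicz ¬ gives 1 − 0.53 = 0.47
(R -> ~R): min(1, 1 − 0.53 + 0.47) = 0.94
(Q -> Q): min(1, 1 − 0.67 + 0.67) = 1
~R: Łukasiewicz ¬ gives 1 − 0.53 = 0.47
(~R /\ Q) = min(0.47, 0.67) = 0.47
((Q -> Q) \/ (~R /\ Q)) = max(1, 0.47) = 1
~Q: Łukasiewicz ¬ gives 1 − 0.67 = 0.33
(((Q -> Q) \/ (~R /\ Q)) \/ ~Q) = max(1, 0.33) = 1
~Q: Łukasiewicz ¬ gives 1 − 0.67 = 0.33
(~Q \/ R) = max(0.33, 0.53) = 0.53
((((Q -> Q) \/ (~R /\ Q)) \/ ~Q) -> (~Q \/ R)): min(1, 1 − 1 + 0.53) = 0.53
((R -> ~R) \/ ((((Q -> Q) \/ (~R /\ Q)) \/ ~Q) -> (~Q \/ R))) = max(0.94, 0.53) = 0.94
(P -> R): min(1, 1 − 0.6 + 0.53) = 0.93
~Q: Łukasiewicz ¬ gives 1 − 0.67 = 0.33
((P -> R) -> ~Q): min(1, 1 − 0.93 + 0.33) = 0.4
(((R -> ~R) \/ ((((Q -> Q) \/ (~R /\ Q)) \/ ~Q) -> (~Q \/ R))) /\ ((P -> R) -> ~Q)) = min(0.94, 0.4) = 0.4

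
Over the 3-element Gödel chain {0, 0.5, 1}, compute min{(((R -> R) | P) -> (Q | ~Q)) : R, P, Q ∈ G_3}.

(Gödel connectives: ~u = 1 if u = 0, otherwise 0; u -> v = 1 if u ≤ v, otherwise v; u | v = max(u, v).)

0.50

The minimum is attained at R = 0, P = 0, Q = 0.5:
  (R -> R): 0 ≤ 0, so result = 1
  ((R -> R) | P) = max(1, 0) = 1
  ~Q: Gödel ¬ of 0.5 = 0 (operand ≠ 0)
  (Q | ~Q) = max(0.5, 0) = 0.5
  (((R -> R) | P) -> (Q | ~Q)): 1 > 0.5, so result = 0.5
Checking all 27 assignments confirms none give a value below 0.50.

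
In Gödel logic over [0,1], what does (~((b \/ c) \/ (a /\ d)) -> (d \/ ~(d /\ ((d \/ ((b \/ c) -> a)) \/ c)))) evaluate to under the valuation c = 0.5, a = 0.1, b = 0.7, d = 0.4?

1.00

(b \/ c) = max(0.7, 0.5) = 0.7
(a /\ d) = min(0.1, 0.4) = 0.1
((b \/ c) \/ (a /\ d)) = max(0.7, 0.1) = 0.7
~((b \/ c) \/ (a /\ d)): Gödel ¬ of 0.7 = 0 (operand ≠ 0)
(b \/ c) = max(0.7, 0.5) = 0.7
((b \/ c) -> a): 0.7 > 0.1, so result = 0.1
(d \/ ((b \/ c) -> a)) = max(0.4, 0.1) = 0.4
((d \/ ((b \/ c) -> a)) \/ c) = max(0.4, 0.5) = 0.5
(d /\ ((d \/ ((b \/ c) -> a)) \/ c)) = min(0.4, 0.5) = 0.4
~(d /\ ((d \/ ((b \/ c) -> a)) \/ c)): Gödel ¬ of 0.4 = 0 (operand ≠ 0)
(d \/ ~(d /\ ((d \/ ((b \/ c) -> a)) \/ c))) = max(0.4, 0) = 0.4
(~((b \/ c) \/ (a /\ d)) -> (d \/ ~(d /\ ((d \/ ((b \/ c) -> a)) \/ c)))): 0 ≤ 0.4, so result = 1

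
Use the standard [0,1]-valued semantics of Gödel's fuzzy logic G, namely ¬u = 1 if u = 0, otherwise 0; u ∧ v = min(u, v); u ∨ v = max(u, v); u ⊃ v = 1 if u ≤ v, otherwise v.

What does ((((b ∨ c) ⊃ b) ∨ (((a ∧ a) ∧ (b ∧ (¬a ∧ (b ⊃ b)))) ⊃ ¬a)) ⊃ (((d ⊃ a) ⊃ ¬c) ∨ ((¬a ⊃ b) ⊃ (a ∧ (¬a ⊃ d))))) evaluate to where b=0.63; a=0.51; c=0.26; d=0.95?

0.51

(b ∨ c) = max(0.63, 0.26) = 0.63
((b ∨ c) ⊃ b): 0.63 ≤ 0.63, so result = 1
(a ∧ a) = min(0.51, 0.51) = 0.51
¬a: Gödel ¬ of 0.51 = 0 (operand ≠ 0)
(b ⊃ b): 0.63 ≤ 0.63, so result = 1
(¬a ∧ (b ⊃ b)) = min(0, 1) = 0
(b ∧ (¬a ∧ (b ⊃ b))) = min(0.63, 0) = 0
((a ∧ a) ∧ (b ∧ (¬a ∧ (b ⊃ b)))) = min(0.51, 0) = 0
¬a: Gödel ¬ of 0.51 = 0 (operand ≠ 0)
(((a ∧ a) ∧ (b ∧ (¬a ∧ (b ⊃ b)))) ⊃ ¬a): 0 ≤ 0, so result = 1
(((b ∨ c) ⊃ b) ∨ (((a ∧ a) ∧ (b ∧ (¬a ∧ (b ⊃ b)))) ⊃ ¬a)) = max(1, 1) = 1
(d ⊃ a): 0.95 > 0.51, so result = 0.51
¬c: Gödel ¬ of 0.26 = 0 (operand ≠ 0)
((d ⊃ a) ⊃ ¬c): 0.51 > 0, so result = 0
¬a: Gödel ¬ of 0.51 = 0 (operand ≠ 0)
(¬a ⊃ b): 0 ≤ 0.63, so result = 1
¬a: Gödel ¬ of 0.51 = 0 (operand ≠ 0)
(¬a ⊃ d): 0 ≤ 0.95, so result = 1
(a ∧ (¬a ⊃ d)) = min(0.51, 1) = 0.51
((¬a ⊃ b) ⊃ (a ∧ (¬a ⊃ d))): 1 > 0.51, so result = 0.51
(((d ⊃ a) ⊃ ¬c) ∨ ((¬a ⊃ b) ⊃ (a ∧ (¬a ⊃ d)))) = max(0, 0.51) = 0.51
((((b ∨ c) ⊃ b) ∨ (((a ∧ a) ∧ (b ∧ (¬a ∧ (b ⊃ b)))) ⊃ ¬a)) ⊃ (((d ⊃ a) ⊃ ¬c) ∨ ((¬a ⊃ b) ⊃ (a ∧ (¬a ⊃ d))))): 1 > 0.51, so result = 0.51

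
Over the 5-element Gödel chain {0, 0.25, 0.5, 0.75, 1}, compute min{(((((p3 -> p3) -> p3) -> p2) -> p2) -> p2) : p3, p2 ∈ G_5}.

0.00

The minimum is attained at p3 = 0.25, p2 = 0:
  (p3 -> p3): 0.25 ≤ 0.25, so result = 1
  ((p3 -> p3) -> p3): 1 > 0.25, so result = 0.25
  (((p3 -> p3) -> p3) -> p2): 0.25 > 0, so result = 0
  ((((p3 -> p3) -> p3) -> p2) -> p2): 0 ≤ 0, so result = 1
  (((((p3 -> p3) -> p3) -> p2) -> p2) -> p2): 1 > 0, so result = 0
Checking all 25 assignments confirms none give a value below 0.00.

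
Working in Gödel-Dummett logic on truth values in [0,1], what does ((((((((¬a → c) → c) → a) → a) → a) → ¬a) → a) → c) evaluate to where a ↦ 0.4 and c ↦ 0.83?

0.83

¬a: Gödel ¬ of 0.4 = 0 (operand ≠ 0)
(¬a → c): 0 ≤ 0.83, so result = 1
((¬a → c) → c): 1 > 0.83, so result = 0.83
(((¬a → c) → c) → a): 0.83 > 0.4, so result = 0.4
((((¬a → c) → c) → a) → a): 0.4 ≤ 0.4, so result = 1
(((((¬a → c) → c) → a) → a) → a): 1 > 0.4, so result = 0.4
¬a: Gödel ¬ of 0.4 = 0 (operand ≠ 0)
((((((¬a → c) → c) → a) → a) → a) → ¬a): 0.4 > 0, so result = 0
(((((((¬a → c) → c) → a) → a) → a) → ¬a) → a): 0 ≤ 0.4, so result = 1
((((((((¬a → c) → c) → a) → a) → a) → ¬a) → a) → c): 1 > 0.83, so result = 0.83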